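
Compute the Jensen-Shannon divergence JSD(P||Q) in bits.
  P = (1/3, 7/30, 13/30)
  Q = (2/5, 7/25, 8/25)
0.0099 bits

Jensen-Shannon divergence is:
JSD(P||Q) = 0.5 × D_KL(P||M) + 0.5 × D_KL(Q||M)
where M = 0.5 × (P + Q) is the mixture distribution.

M = 0.5 × (1/3, 7/30, 13/30) + 0.5 × (2/5, 7/25, 8/25) = (11/30, 0.256667, 0.376667)

D_KL(P||M) = 0.0097 bits
D_KL(Q||M) = 0.0101 bits

JSD(P||Q) = 0.5 × 0.0097 + 0.5 × 0.0101 = 0.0099 bits

Unlike KL divergence, JSD is symmetric and bounded: 0 ≤ JSD ≤ log(2).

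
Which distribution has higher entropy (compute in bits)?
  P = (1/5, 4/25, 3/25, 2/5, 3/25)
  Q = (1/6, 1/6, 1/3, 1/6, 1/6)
Q

Computing entropies in bits:
H(P) = 2.1503
H(Q) = 2.2516

Distribution Q has higher entropy.

Intuition: The distribution closer to uniform (more spread out) has higher entropy.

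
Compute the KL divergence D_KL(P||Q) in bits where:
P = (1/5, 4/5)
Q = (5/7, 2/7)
0.8210 bits

KL divergence: D_KL(P||Q) = Σ p(x) log(p(x)/q(x))

Computing term by term:
  x=0: 1/5 × log_2[(1/5)/(5/7)] = 1/5 × -1.8365 = -0.3673
  x=1: 4/5 × log_2[(4/5)/(2/7)] = 4/5 × 1.4854 = 1.1883

D_KL(P||Q) = 0.8210 bits

Note: KL divergence is always non-negative and equals 0 iff P = Q.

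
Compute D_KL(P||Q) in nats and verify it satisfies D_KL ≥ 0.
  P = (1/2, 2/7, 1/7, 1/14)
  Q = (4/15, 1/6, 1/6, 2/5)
0.3232 nats

KL divergence satisfies the Gibbs inequality: D_KL(P||Q) ≥ 0 for all distributions P, Q.

D_KL(P||Q) = Σ p(x) log(p(x)/q(x))
Term by term:
  x=0: 1/2 × log_e[(1/2)/(4/15)] = 0.3143
  x=1: 2/7 × log_e[(2/7)/(1/6)] = 0.1540
  x=2: 1/7 × log_e[(1/7)/(1/6)] = -0.0220
  x=3: 1/14 × log_e[(1/14)/(2/5)] = -0.1231
D_KL(P||Q) = 0.3232 nats

D_KL(P||Q) = 0.3232 ≥ 0 ✓

This non-negativity is a fundamental property: relative entropy cannot be negative because it measures how different Q is from P.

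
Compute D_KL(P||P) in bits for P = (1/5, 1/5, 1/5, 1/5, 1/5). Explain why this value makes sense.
0.0000 bits

KL divergence satisfies the Gibbs inequality: D_KL(P||Q) ≥ 0 for all distributions P, Q.

D_KL(P||Q) = Σ p(x) log(p(x)/q(x))
Each term is p(x) × log_2(p(x)/p(x)) = p(x) × log_2(1) = 0, so the sum is 0.
D_KL(P||Q) = 0.0000 bits

When P = Q, the KL divergence is exactly 0, as there is no 'divergence' between identical distributions.

This non-negativity is a fundamental property: relative entropy cannot be negative because it measures how different Q is from P.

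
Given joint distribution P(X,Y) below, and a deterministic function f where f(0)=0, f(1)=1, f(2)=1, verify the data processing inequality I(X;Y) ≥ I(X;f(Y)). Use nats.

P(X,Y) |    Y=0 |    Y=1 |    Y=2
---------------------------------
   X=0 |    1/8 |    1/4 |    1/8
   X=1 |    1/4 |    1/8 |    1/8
I(X;Y) = 0.0425, I(X;f(Y)) = 0.0338, inequality holds: 0.0425 ≥ 0.0338

Data Processing Inequality: For any Markov chain X → Y → Z, we have I(X;Y) ≥ I(X;Z).

Here Z = f(Y) is a deterministic function of Y, forming X → Y → Z.

Original I(X;Y) = 0.0425 nats

After applying f:
P(X,Z) where Z=f(Y):
- P(X,Z=0) = P(X,Y=0)
- P(X,Z=1) = P(X,Y=1) + P(X,Y=2)

I(X;Z) = I(X;f(Y)) = 0.0338 nats

Verification: 0.0425 ≥ 0.0338 ✓

Information cannot be created by processing; the function f can only lose information about X.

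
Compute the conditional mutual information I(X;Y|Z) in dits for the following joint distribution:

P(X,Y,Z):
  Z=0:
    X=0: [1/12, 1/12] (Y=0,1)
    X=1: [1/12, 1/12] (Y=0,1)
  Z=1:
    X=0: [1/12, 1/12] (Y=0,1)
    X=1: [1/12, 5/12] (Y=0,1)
0.0148 dits

Conditional mutual information: I(X;Y|Z) = H(X|Z) + H(Y|Z) - H(X,Y|Z)

H(Z) = 0.2764
H(X,Z) = 0.5396 → H(X|Z) = 0.2632
H(Y,Z) = 0.5396 → H(Y|Z) = 0.2632
H(X,Y,Z) = 0.7879 → H(X,Y|Z) = 0.5115

I(X;Y|Z) = 0.2632 + 0.2632 - 0.5115 = 0.0148 dits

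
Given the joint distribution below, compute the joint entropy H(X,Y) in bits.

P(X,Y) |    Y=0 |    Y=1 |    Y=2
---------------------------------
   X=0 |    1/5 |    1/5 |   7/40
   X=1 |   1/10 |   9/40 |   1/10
2.5174 bits

Joint entropy is H(X,Y) = -Σ_{x,y} p(x,y) log p(x,y).

Summing over all non-zero entries:
H(X,Y) = -[1/5·log_2(1/5) + 1/5·log_2(1/5) + 7/40·log_2(7/40) + 1/10·log_2(1/10) + 9/40·log_2(9/40) + 1/10·log_2(1/10)]
H(X,Y) = 2.5174 bits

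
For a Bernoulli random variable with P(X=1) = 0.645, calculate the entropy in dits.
0.2825 dits

The binary entropy function is:
H(p) = -p log(p) - (1-p) log(1-p)

H(0.645) = -0.645 × log_10(0.645) - 0.355 × log_10(0.355)
H(0.645) = 0.2825 dits

Note: Binary entropy is maximized at p=0.5 (H=1 bit) and minimized at p=0 or p=1 (H=0).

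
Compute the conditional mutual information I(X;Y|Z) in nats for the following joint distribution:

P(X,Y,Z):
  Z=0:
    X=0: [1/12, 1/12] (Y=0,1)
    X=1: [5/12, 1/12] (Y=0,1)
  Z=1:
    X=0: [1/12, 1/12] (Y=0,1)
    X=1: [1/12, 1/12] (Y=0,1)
0.0341 nats

Conditional mutual information: I(X;Y|Z) = H(X|Z) + H(Y|Z) - H(X,Y|Z)

H(Z) = 0.6365
H(X,Z) = 1.2425 → H(X|Z) = 0.6059
H(Y,Z) = 1.2425 → H(Y|Z) = 0.6059
H(X,Y,Z) = 1.8143 → H(X,Y|Z) = 1.1778

I(X;Y|Z) = 0.6059 + 0.6059 - 1.1778 = 0.0341 nats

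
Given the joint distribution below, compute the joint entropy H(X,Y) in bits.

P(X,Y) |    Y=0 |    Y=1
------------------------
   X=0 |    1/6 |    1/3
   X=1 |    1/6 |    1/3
1.9183 bits

Joint entropy is H(X,Y) = -Σ_{x,y} p(x,y) log p(x,y).

Summing over all non-zero entries:
H(X,Y) = -[1/6·log_2(1/6) + 1/3·log_2(1/3) + 1/6·log_2(1/6) + 1/3·log_2(1/3)]
H(X,Y) = 1.9183 bits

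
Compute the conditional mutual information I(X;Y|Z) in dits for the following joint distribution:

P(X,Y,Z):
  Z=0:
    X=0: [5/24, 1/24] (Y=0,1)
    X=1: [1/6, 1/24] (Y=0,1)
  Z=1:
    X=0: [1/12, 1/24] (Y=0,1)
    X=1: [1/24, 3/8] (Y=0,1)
0.0339 dits

Conditional mutual information: I(X;Y|Z) = H(X|Z) + H(Y|Z) - H(X,Y|Z)

H(Z) = 0.2995
H(X,Z) = 0.5637 → H(X|Z) = 0.2642
H(Y,Z) = 0.5210 → H(Y|Z) = 0.2215
H(X,Y,Z) = 0.7513 → H(X,Y|Z) = 0.4518

I(X;Y|Z) = 0.2642 + 0.2215 - 0.4518 = 0.0339 dits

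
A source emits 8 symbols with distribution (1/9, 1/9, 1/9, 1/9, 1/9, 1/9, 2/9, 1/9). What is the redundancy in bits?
0.0523 bits

Redundancy measures how far a source is from maximum entropy:
R = H_max - H(X)

Maximum entropy for 8 symbols: H_max = log_2(8) = 3.0000 bits
Actual entropy: H(X) = 2.9477 bits
Redundancy: R = 3.0000 - 2.9477 = 0.0523 bits

This redundancy represents potential for compression: the source could be compressed by 0.0523 bits per symbol.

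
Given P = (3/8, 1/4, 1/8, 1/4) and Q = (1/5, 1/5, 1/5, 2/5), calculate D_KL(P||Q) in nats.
0.1153 nats

KL divergence: D_KL(P||Q) = Σ p(x) log(p(x)/q(x))

Computing term by term:
  x=0: 3/8 × log_e[(3/8)/(1/5)] = 3/8 × 0.6286 = 0.2357
  x=1: 1/4 × log_e[(1/4)/(1/5)] = 1/4 × 0.2231 = 0.0558
  x=2: 1/8 × log_e[(1/8)/(1/5)] = 1/8 × -0.4700 = -0.0588
  x=3: 1/4 × log_e[(1/4)/(2/5)] = 1/4 × -0.4700 = -0.1175

D_KL(P||Q) = 0.1153 nats

Note: KL divergence is always non-negative and equals 0 iff P = Q.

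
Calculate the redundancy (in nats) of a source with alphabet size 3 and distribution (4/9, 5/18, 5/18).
0.0266 nats

Redundancy measures how far a source is from maximum entropy:
R = H_max - H(X)

Maximum entropy for 3 symbols: H_max = log_e(3) = 1.0986 nats
Actual entropy: H(X) = 1.0720 nats
Redundancy: R = 1.0986 - 1.0720 = 0.0266 nats

This redundancy represents potential for compression: the source could be compressed by 0.0266 nats per symbol.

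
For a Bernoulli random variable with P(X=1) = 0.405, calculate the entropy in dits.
0.2931 dits

The binary entropy function is:
H(p) = -p log(p) - (1-p) log(1-p)

H(0.405) = -0.405 × log_10(0.405) - 0.595 × log_10(0.595)
H(0.405) = 0.2931 dits

Note: Binary entropy is maximized at p=0.5 (H=1 bit) and minimized at p=0 or p=1 (H=0).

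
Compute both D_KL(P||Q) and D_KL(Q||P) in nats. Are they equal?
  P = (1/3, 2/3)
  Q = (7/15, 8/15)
D_KL(P||Q) = 0.0366, D_KL(Q||P) = 0.0380

KL divergence is not symmetric: D_KL(P||Q) ≠ D_KL(Q||P) in general.

D_KL(P||Q) = 0.0366 nats
D_KL(Q||P) = 0.0380 nats

No, they are not equal!

This asymmetry is why KL divergence is not a true distance metric.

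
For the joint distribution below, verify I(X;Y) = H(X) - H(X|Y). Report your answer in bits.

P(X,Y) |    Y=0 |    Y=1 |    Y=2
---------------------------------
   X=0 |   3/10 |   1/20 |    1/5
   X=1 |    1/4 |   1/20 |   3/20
I(X;Y) = 0.0012 bits

Mutual information has multiple equivalent forms:
- I(X;Y) = H(X) - H(X|Y)
- I(X;Y) = H(Y) - H(Y|X)
- I(X;Y) = H(X) + H(Y) - H(X,Y)

Computing all quantities:
H(X) = 0.9928, H(Y) = 1.3367, H(X,Y) = 2.3282
H(X|Y) = 0.9915, H(Y|X) = 1.3354

Verification:
H(X) - H(X|Y) = 0.9928 - 0.9915 = 0.0012
H(Y) - H(Y|X) = 1.3367 - 1.3354 = 0.0012
H(X) + H(Y) - H(X,Y) = 0.9928 + 1.3367 - 2.3282 = 0.0012

All forms give I(X;Y) = 0.0012 bits. ✓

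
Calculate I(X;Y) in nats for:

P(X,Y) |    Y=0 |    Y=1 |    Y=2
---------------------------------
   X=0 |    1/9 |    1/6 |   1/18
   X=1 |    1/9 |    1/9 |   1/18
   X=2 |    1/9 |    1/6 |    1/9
0.0111 nats

Mutual information: I(X;Y) = H(X) + H(Y) - H(X,Y)

Marginals:
P(X) = (1/3, 5/18, 7/18), H(X) = 1.0893 nats
P(Y) = (1/3, 4/9, 2/9), H(Y) = 1.0609 nats

Joint entropy: H(X,Y) = 2.1391 nats

I(X;Y) = 1.0893 + 1.0609 - 2.1391 = 0.0111 nats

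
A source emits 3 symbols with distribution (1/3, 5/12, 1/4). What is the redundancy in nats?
0.0211 nats

Redundancy measures how far a source is from maximum entropy:
R = H_max - H(X)

Maximum entropy for 3 symbols: H_max = log_e(3) = 1.0986 nats
Actual entropy: H(X) = 1.0776 nats
Redundancy: R = 1.0986 - 1.0776 = 0.0211 nats

This redundancy represents potential for compression: the source could be compressed by 0.0211 nats per symbol.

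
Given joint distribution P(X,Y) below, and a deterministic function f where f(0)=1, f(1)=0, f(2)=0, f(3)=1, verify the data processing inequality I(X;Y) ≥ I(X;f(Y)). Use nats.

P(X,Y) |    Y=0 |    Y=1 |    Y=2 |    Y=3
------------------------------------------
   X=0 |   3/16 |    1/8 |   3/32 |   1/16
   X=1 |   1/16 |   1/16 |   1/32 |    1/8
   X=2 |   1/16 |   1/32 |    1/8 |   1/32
I(X;Y) = 0.0999, I(X;f(Y)) = 0.0229, inequality holds: 0.0999 ≥ 0.0229

Data Processing Inequality: For any Markov chain X → Y → Z, we have I(X;Y) ≥ I(X;Z).

Here Z = f(Y) is a deterministic function of Y, forming X → Y → Z.

Original I(X;Y) = 0.0999 nats

After applying f:
P(X,Z) where Z=f(Y):
- P(X,Z=0) = P(X,Y=1) + P(X,Y=2)
- P(X,Z=1) = P(X,Y=0) + P(X,Y=3)

I(X;Z) = I(X;f(Y)) = 0.0229 nats

Verification: 0.0999 ≥ 0.0229 ✓

Information cannot be created by processing; the function f can only lose information about X.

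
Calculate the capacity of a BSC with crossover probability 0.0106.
0.9153 bits

For a binary symmetric channel (BSC) with error probability p:
Capacity C = 1 - H(p) bits per symbol

where H(p) = -p log₂(p) - (1-p) log₂(1-p) is the binary entropy function.

H(0.0106) = 0.0847 bits
C = 1 - 0.0847 = 0.9153 bits per symbol

This means we can reliably transmit up to 0.9153 bits of information per channel use.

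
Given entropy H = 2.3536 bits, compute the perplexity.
5.1110

Perplexity is 2^H (or exp(H) for natural log).

H = 2.3536 bits
Perplexity = 2^2.3536 = 5.1110

Interpretation: The model's uncertainty is equivalent to choosing uniformly among 5.1 options.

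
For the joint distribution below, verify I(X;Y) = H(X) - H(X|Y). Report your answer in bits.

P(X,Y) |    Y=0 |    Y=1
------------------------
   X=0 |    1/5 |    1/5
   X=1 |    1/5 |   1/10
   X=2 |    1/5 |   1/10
I(X;Y) = 0.0200 bits

Mutual information has multiple equivalent forms:
- I(X;Y) = H(X) - H(X|Y)
- I(X;Y) = H(Y) - H(Y|X)
- I(X;Y) = H(X) + H(Y) - H(X,Y)

Computing all quantities:
H(X) = 1.5710, H(Y) = 0.9710, H(X,Y) = 2.5219
H(X|Y) = 1.5510, H(Y|X) = 0.9510

Verification:
H(X) - H(X|Y) = 1.5710 - 1.5510 = 0.0200
H(Y) - H(Y|X) = 0.9710 - 0.9510 = 0.0200
H(X) + H(Y) - H(X,Y) = 1.5710 + 0.9710 - 2.5219 = 0.0200

All forms give I(X;Y) = 0.0200 bits. ✓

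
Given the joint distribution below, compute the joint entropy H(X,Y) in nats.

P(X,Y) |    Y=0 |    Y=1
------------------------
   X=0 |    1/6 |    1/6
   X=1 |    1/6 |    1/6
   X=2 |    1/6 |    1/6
1.7918 nats

Joint entropy is H(X,Y) = -Σ_{x,y} p(x,y) log p(x,y).

Summing over all non-zero entries:
H(X,Y) = -[1/6·log_e(1/6) + 1/6·log_e(1/6) + 1/6·log_e(1/6) + 1/6·log_e(1/6) + 1/6·log_e(1/6) + 1/6·log_e(1/6)]
H(X,Y) = 1.7918 nats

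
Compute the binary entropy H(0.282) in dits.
0.2583 dits

The binary entropy function is:
H(p) = -p log(p) - (1-p) log(1-p)

H(0.282) = -0.282 × log_10(0.282) - 0.718 × log_10(0.718)
H(0.282) = 0.2583 dits

Note: Binary entropy is maximized at p=0.5 (H=1 bit) and minimized at p=0 or p=1 (H=0).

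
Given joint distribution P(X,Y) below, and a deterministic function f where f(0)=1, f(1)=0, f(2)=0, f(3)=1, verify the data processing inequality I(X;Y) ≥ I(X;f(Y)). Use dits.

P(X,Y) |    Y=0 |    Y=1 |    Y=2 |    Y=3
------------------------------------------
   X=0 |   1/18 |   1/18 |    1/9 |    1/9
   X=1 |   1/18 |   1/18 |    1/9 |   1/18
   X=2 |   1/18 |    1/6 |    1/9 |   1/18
I(X;Y) = 0.0195, I(X;f(Y)) = 0.0076, inequality holds: 0.0195 ≥ 0.0076

Data Processing Inequality: For any Markov chain X → Y → Z, we have I(X;Y) ≥ I(X;Z).

Here Z = f(Y) is a deterministic function of Y, forming X → Y → Z.

Original I(X;Y) = 0.0195 dits

After applying f:
P(X,Z) where Z=f(Y):
- P(X,Z=0) = P(X,Y=1) + P(X,Y=2)
- P(X,Z=1) = P(X,Y=0) + P(X,Y=3)

I(X;Z) = I(X;f(Y)) = 0.0076 dits

Verification: 0.0195 ≥ 0.0076 ✓

Information cannot be created by processing; the function f can only lose information about X.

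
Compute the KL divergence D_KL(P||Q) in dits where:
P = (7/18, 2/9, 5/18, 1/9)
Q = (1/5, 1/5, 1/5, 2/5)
0.1003 dits

KL divergence: D_KL(P||Q) = Σ p(x) log(p(x)/q(x))

Computing term by term:
  x=0: 7/18 × log_10[(7/18)/(1/5)] = 7/18 × 0.2888 = 0.1123
  x=1: 2/9 × log_10[(2/9)/(1/5)] = 2/9 × 0.0458 = 0.0102
  x=2: 5/18 × log_10[(5/18)/(1/5)] = 5/18 × 0.1427 = 0.0396
  x=3: 1/9 × log_10[(1/9)/(2/5)] = 1/9 × -0.5563 = -0.0618

D_KL(P||Q) = 0.1003 dits

Note: KL divergence is always non-negative and equals 0 iff P = Q.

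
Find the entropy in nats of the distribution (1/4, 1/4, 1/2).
1.0397 nats

Shannon entropy is H(X) = -Σ p(x) log p(x).

For P = (1/4, 1/4, 1/2):
H = -1/4 × log_e(1/4) -1/4 × log_e(1/4) -1/2 × log_e(1/2)
H = 1.0397 nats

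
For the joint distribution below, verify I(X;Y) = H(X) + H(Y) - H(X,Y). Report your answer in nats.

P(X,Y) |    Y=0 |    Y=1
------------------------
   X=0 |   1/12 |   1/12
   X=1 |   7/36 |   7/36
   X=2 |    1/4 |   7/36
I(X;Y) = 0.0019 nats

Mutual information has multiple equivalent forms:
- I(X;Y) = H(X) - H(X|Y)
- I(X;Y) = H(Y) - H(Y|X)
- I(X;Y) = H(X) + H(Y) - H(X,Y)

Computing all quantities:
H(X) = 1.0263, H(Y) = 0.6916, H(X,Y) = 1.7160
H(X|Y) = 1.0244, H(Y|X) = 0.6897

Verification:
H(X) - H(X|Y) = 1.0263 - 1.0244 = 0.0019
H(Y) - H(Y|X) = 0.6916 - 0.6897 = 0.0019
H(X) + H(Y) - H(X,Y) = 1.0263 + 0.6916 - 1.7160 = 0.0019

All forms give I(X;Y) = 0.0019 nats. ✓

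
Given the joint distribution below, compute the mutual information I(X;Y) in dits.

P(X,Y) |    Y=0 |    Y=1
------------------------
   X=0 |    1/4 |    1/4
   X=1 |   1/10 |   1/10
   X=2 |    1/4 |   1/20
0.0229 dits

Mutual information: I(X;Y) = H(X) + H(Y) - H(X,Y)

Marginals:
P(X) = (1/2, 1/5, 3/10), H(X) = 0.4472 dits
P(Y) = (3/5, 2/5), H(Y) = 0.2923 dits

Joint entropy: H(X,Y) = 0.7166 dits

I(X;Y) = 0.4472 + 0.2923 - 0.7166 = 0.0229 dits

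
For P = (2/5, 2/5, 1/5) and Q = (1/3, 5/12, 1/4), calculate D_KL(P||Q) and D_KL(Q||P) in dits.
D_KL(P||Q) = 0.0052, D_KL(Q||P) = 0.0052

KL divergence is not symmetric: D_KL(P||Q) ≠ D_KL(Q||P) in general.

D_KL(P||Q) = 0.0052 dits
D_KL(Q||P) = 0.0052 dits

In this case they happen to be equal (to 4 decimal places).

This asymmetry is why KL divergence is not a true distance metric.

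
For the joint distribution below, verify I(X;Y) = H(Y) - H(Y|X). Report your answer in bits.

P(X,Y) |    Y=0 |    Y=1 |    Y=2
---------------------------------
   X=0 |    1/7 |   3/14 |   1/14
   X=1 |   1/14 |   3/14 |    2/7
I(X;Y) = 0.1020 bits

Mutual information has multiple equivalent forms:
- I(X;Y) = H(X) - H(X|Y)
- I(X;Y) = H(Y) - H(Y|X)
- I(X;Y) = H(X) + H(Y) - H(X,Y)

Computing all quantities:
H(X) = 0.9852, H(Y) = 1.5306, H(X,Y) = 2.4138
H(X|Y) = 0.8832, H(Y|X) = 1.4286

Verification:
H(X) - H(X|Y) = 0.9852 - 0.8832 = 0.1020
H(Y) - H(Y|X) = 1.5306 - 1.4286 = 0.1020
H(X) + H(Y) - H(X,Y) = 0.9852 + 1.5306 - 2.4138 = 0.1020

All forms give I(X;Y) = 0.1020 bits. ✓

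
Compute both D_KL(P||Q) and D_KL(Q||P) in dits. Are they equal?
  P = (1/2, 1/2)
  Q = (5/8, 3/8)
D_KL(P||Q) = 0.0140, D_KL(Q||P) = 0.0137

KL divergence is not symmetric: D_KL(P||Q) ≠ D_KL(Q||P) in general.

D_KL(P||Q) = 0.0140 dits
D_KL(Q||P) = 0.0137 dits

No, they are not equal!

This asymmetry is why KL divergence is not a true distance metric.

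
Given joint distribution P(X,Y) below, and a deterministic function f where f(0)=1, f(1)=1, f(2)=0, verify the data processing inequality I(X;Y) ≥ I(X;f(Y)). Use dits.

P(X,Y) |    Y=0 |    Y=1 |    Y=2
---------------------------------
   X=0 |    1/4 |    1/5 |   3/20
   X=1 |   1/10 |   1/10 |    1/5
I(X;Y) = 0.0146, I(X;f(Y)) = 0.0142, inequality holds: 0.0146 ≥ 0.0142

Data Processing Inequality: For any Markov chain X → Y → Z, we have I(X;Y) ≥ I(X;Z).

Here Z = f(Y) is a deterministic function of Y, forming X → Y → Z.

Original I(X;Y) = 0.0146 dits

After applying f:
P(X,Z) where Z=f(Y):
- P(X,Z=0) = P(X,Y=2)
- P(X,Z=1) = P(X,Y=0) + P(X,Y=1)

I(X;Z) = I(X;f(Y)) = 0.0142 dits

Verification: 0.0146 ≥ 0.0142 ✓

Information cannot be created by processing; the function f can only lose information about X.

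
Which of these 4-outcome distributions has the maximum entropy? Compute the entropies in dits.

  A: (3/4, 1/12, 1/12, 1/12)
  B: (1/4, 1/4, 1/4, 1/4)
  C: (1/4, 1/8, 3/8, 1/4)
B

For a discrete distribution over n outcomes, entropy is maximized by the uniform distribution.

Computing entropies:
H(A) = 0.3635 dits
H(B) = 0.6021 dits
H(C) = 0.5737 dits

The uniform distribution (where all probabilities equal 1/4) achieves the maximum entropy of log_10(4) = 0.6021 dits.

Distribution B has the highest entropy.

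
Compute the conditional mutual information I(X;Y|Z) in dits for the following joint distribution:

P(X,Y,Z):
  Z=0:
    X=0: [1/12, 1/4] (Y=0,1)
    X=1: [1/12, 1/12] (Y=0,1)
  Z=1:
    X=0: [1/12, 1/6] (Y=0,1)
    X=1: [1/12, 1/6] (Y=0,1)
0.0066 dits

Conditional mutual information: I(X;Y|Z) = H(X|Z) + H(Y|Z) - H(X,Y|Z)

H(Z) = 0.3010
H(X,Z) = 0.5898 → H(X|Z) = 0.2887
H(Y,Z) = 0.5775 → H(Y|Z) = 0.2764
H(X,Y,Z) = 0.8596 → H(X,Y|Z) = 0.5585

I(X;Y|Z) = 0.2887 + 0.2764 - 0.5585 = 0.0066 dits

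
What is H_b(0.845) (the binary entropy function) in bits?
0.6222 bits

The binary entropy function is:
H(p) = -p log(p) - (1-p) log(1-p)

H(0.845) = -0.845 × log_2(0.845) - 0.155 × log_2(0.155)
H(0.845) = 0.6222 bits

Note: Binary entropy is maximized at p=0.5 (H=1 bit) and minimized at p=0 or p=1 (H=0).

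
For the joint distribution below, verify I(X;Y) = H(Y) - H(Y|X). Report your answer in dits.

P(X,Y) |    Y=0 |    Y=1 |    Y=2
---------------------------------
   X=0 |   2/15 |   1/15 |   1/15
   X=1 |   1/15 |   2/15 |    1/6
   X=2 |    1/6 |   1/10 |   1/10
I(X;Y) = 0.0203 dits

Mutual information has multiple equivalent forms:
- I(X;Y) = H(X) - H(X|Y)
- I(X;Y) = H(Y) - H(Y|X)
- I(X;Y) = H(X) + H(Y) - H(X,Y)

Computing all quantities:
H(X) = 0.4726, H(Y) = 0.4757, H(X,Y) = 0.9280
H(X|Y) = 0.4523, H(Y|X) = 0.4553

Verification:
H(X) - H(X|Y) = 0.4726 - 0.4523 = 0.0203
H(Y) - H(Y|X) = 0.4757 - 0.4553 = 0.0203
H(X) + H(Y) - H(X,Y) = 0.4726 + 0.4757 - 0.9280 = 0.0203

All forms give I(X;Y) = 0.0203 dits. ✓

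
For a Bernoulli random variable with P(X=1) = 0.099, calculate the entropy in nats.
0.3229 nats

The binary entropy function is:
H(p) = -p log(p) - (1-p) log(1-p)

H(0.099) = -0.099 × log_e(0.099) - 0.901 × log_e(0.901)
H(0.099) = 0.3229 nats

Note: Binary entropy is maximized at p=0.5 (H=1 bit) and minimized at p=0 or p=1 (H=0).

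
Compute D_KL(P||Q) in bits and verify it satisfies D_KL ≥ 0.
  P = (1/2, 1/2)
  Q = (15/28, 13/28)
0.0037 bits

KL divergence satisfies the Gibbs inequality: D_KL(P||Q) ≥ 0 for all distributions P, Q.

D_KL(P||Q) = Σ p(x) log(p(x)/q(x))
Term by term:
  x=0: 1/2 × log_2[(1/2)/(15/28)] = -0.0498
  x=1: 1/2 × log_2[(1/2)/(13/28)] = 0.0535
D_KL(P||Q) = 0.0037 bits

D_KL(P||Q) = 0.0037 ≥ 0 ✓

This non-negativity is a fundamental property: relative entropy cannot be negative because it measures how different Q is from P.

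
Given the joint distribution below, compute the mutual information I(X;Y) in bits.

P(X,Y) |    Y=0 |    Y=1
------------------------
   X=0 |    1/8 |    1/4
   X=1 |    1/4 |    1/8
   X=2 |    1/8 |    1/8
0.0613 bits

Mutual information: I(X;Y) = H(X) + H(Y) - H(X,Y)

Marginals:
P(X) = (3/8, 3/8, 1/4), H(X) = 1.5613 bits
P(Y) = (1/2, 1/2), H(Y) = 1.0000 bits

Joint entropy: H(X,Y) = 2.5000 bits

I(X;Y) = 1.5613 + 1.0000 - 2.5000 = 0.0613 bits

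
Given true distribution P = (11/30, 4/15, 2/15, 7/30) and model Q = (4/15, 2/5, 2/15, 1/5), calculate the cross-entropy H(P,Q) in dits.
0.5964 dits

Cross-entropy: H(P,Q) = -Σ p(x) log q(x)

Alternatively: H(P,Q) = H(P) + D_KL(P||Q)
H(P) = 0.5770 dits
D_KL(P||Q) = 0.0194 dits

H(P,Q) = 0.5770 + 0.0194 = 0.5964 dits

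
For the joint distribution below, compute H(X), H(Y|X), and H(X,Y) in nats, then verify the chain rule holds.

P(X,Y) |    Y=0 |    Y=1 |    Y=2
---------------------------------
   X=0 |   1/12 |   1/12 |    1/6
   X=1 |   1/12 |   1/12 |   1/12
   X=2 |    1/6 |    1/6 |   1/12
H(X,Y) = 2.1383, H(X) = 1.0776, H(Y|X) = 1.0608 (all in nats)

Chain rule: H(X,Y) = H(X) + H(Y|X)

Left side — joint entropy directly:
H(X,Y) = -Σ p(x,y) log p(x,y) = 2.1383 nats

Right side — compute H(Y|X) from the conditional distributions:
P(X) = (1/3, 1/4, 5/12), so H(X) = 1.0776 nats
H(Y|X) = Σ_x P(X=x) · H(Y|X=x):
  P(Y|X=0) = (1/4, 1/4, 1/2), H(Y|X=0) = 1.0397, weight P(X=0) = 1/3
  P(Y|X=1) = (1/3, 1/3, 1/3), H(Y|X=1) = 1.0986, weight P(X=1) = 1/4
  P(Y|X=2) = (2/5, 2/5, 1/5), H(Y|X=2) = 1.0549, weight P(X=2) = 5/12
H(Y|X) = 1.0608 nats

H(X) + H(Y|X) = 1.0776 + 1.0608 = 2.1383 nats

Both sides equal 2.1383 nats. ✓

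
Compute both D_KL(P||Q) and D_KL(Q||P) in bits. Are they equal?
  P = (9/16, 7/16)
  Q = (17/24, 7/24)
D_KL(P||Q) = 0.0688, D_KL(Q||P) = 0.0650

KL divergence is not symmetric: D_KL(P||Q) ≠ D_KL(Q||P) in general.

D_KL(P||Q) = 0.0688 bits
D_KL(Q||P) = 0.0650 bits

No, they are not equal!

This asymmetry is why KL divergence is not a true distance metric.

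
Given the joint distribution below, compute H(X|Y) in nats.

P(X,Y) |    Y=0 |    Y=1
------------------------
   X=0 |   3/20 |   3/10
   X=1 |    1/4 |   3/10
0.6805 nats

Using the chain rule: H(X|Y) = H(X,Y) - H(Y)

First, compute H(X,Y) = 1.3535 nats

Marginal P(Y) = (2/5, 3/5)
H(Y) = 0.6730 nats

H(X|Y) = H(X,Y) - H(Y) = 1.3535 - 0.6730 = 0.6805 nats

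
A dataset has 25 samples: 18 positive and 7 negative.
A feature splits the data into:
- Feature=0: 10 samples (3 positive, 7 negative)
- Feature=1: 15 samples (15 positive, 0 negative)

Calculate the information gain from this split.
0.5029 bits

Information Gain = H(Y) - H(Y|Feature)

Before split:
P(positive) = 18/25 = 0.7200
H(Y) = 0.8555 bits

After split:
Feature=0: H = 0.8813 bits (weight = 10/25)
Feature=1: H = 0.0000 bits (weight = 15/25)
H(Y|Feature) = (10/25)×0.8813 + (15/25)×0.0000 = 0.3525 bits

Information Gain = 0.8555 - 0.3525 = 0.5029 bits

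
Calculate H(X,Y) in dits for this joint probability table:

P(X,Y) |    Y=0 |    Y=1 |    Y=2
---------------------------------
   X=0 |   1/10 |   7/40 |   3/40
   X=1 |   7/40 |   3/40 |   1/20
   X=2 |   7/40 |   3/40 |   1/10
0.9156 dits

Joint entropy is H(X,Y) = -Σ_{x,y} p(x,y) log p(x,y).

Summing over all non-zero entries:
H(X,Y) = -[1/10·log_10(1/10) + 7/40·log_10(7/40) + 3/40·log_10(3/40) + 7/40·log_10(7/40) + 3/40·log_10(3/40) + 1/20·log_10(1/20) + 7/40·log_10(7/40) + 3/40·log_10(3/40) + 1/10·log_10(1/10)]
H(X,Y) = 0.9156 dits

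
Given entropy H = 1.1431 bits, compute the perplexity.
2.2086

Perplexity is 2^H (or exp(H) for natural log).

H = 1.1431 bits
Perplexity = 2^1.1431 = 2.2086

Interpretation: The model's uncertainty is equivalent to choosing uniformly among 2.2 options.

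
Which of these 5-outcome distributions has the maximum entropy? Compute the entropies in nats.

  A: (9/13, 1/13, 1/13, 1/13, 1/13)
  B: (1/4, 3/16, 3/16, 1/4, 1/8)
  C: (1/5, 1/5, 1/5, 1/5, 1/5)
C

For a discrete distribution over n outcomes, entropy is maximized by the uniform distribution.

Computing entropies:
H(A) = 1.0438 nats
H(B) = 1.5808 nats
H(C) = 1.6094 nats

The uniform distribution (where all probabilities equal 1/5) achieves the maximum entropy of log_e(5) = 1.6094 nats.

Distribution C has the highest entropy.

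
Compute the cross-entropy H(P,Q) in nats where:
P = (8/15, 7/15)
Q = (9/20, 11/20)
0.7049 nats

Cross-entropy: H(P,Q) = -Σ p(x) log q(x)

Alternatively: H(P,Q) = H(P) + D_KL(P||Q)
H(P) = 0.6909 nats
D_KL(P||Q) = 0.0139 nats

H(P,Q) = 0.6909 + 0.0139 = 0.7049 nats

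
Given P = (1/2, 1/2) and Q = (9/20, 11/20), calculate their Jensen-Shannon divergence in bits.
0.0018 bits

Jensen-Shannon divergence is:
JSD(P||Q) = 0.5 × D_KL(P||M) + 0.5 × D_KL(Q||M)
where M = 0.5 × (P + Q) is the mixture distribution.

M = 0.5 × (1/2, 1/2) + 0.5 × (9/20, 11/20) = (19/40, 21/40)

D_KL(P||M) = 0.0018 bits
D_KL(Q||M) = 0.0018 bits

JSD(P||Q) = 0.5 × 0.0018 + 0.5 × 0.0018 = 0.0018 bits

Unlike KL divergence, JSD is symmetric and bounded: 0 ≤ JSD ≤ log(2).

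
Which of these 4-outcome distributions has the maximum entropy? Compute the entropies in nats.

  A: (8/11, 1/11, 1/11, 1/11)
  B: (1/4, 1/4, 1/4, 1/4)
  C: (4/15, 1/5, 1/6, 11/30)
B

For a discrete distribution over n outcomes, entropy is maximized by the uniform distribution.

Computing entropies:
H(A) = 0.8856 nats
H(B) = 1.3863 nats
H(C) = 1.3409 nats

The uniform distribution (where all probabilities equal 1/4) achieves the maximum entropy of log_e(4) = 1.3863 nats.

Distribution B has the highest entropy.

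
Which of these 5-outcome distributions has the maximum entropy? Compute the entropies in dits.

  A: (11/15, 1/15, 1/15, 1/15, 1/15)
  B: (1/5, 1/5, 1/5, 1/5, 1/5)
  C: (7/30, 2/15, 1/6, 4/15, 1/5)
B

For a discrete distribution over n outcomes, entropy is maximized by the uniform distribution.

Computing entropies:
H(A) = 0.4124 dits
H(B) = 0.6990 dits
H(C) = 0.6867 dits

The uniform distribution (where all probabilities equal 1/5) achieves the maximum entropy of log_10(5) = 0.6990 dits.

Distribution B has the highest entropy.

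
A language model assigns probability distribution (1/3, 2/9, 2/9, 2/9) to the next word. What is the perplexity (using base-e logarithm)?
3.9311

Perplexity is e^H (or exp(H) for natural log).

First, H = -Σ p log p = 1.3689 nats
Perplexity = e^1.3689 = 3.9311

Interpretation: The model's uncertainty is equivalent to choosing uniformly among 3.9 options.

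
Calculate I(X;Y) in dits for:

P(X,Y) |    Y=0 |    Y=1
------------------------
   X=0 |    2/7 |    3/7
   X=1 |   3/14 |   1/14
0.0225 dits

Mutual information: I(X;Y) = H(X) + H(Y) - H(X,Y)

Marginals:
P(X) = (5/7, 2/7), H(X) = 0.2598 dits
P(Y) = (1/2, 1/2), H(Y) = 0.3010 dits

Joint entropy: H(X,Y) = 0.5384 dits

I(X;Y) = 0.2598 + 0.3010 - 0.5384 = 0.0225 dits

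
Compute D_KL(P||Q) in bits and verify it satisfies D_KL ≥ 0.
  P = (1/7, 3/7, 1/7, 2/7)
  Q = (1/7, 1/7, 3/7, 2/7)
0.4528 bits

KL divergence satisfies the Gibbs inequality: D_KL(P||Q) ≥ 0 for all distributions P, Q.

D_KL(P||Q) = Σ p(x) log(p(x)/q(x))
Term by term:
  x=0: 1/7 × log_2[(1/7)/(1/7)] = 0.0000
  x=1: 3/7 × log_2[(3/7)/(1/7)] = 0.6793
  x=2: 1/7 × log_2[(1/7)/(3/7)] = -0.2264
  x=3: 2/7 × log_2[(2/7)/(2/7)] = 0.0000
D_KL(P||Q) = 0.4528 bits

D_KL(P||Q) = 0.4528 ≥ 0 ✓

This non-negativity is a fundamental property: relative entropy cannot be negative because it measures how different Q is from P.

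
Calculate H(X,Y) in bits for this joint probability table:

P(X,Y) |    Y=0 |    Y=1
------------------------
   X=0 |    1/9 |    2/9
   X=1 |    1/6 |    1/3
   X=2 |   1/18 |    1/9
2.3774 bits

Joint entropy is H(X,Y) = -Σ_{x,y} p(x,y) log p(x,y).

Summing over all non-zero entries:
H(X,Y) = -[1/9·log_2(1/9) + 2/9·log_2(2/9) + 1/6·log_2(1/6) + 1/3·log_2(1/3) + 1/18·log_2(1/18) + 1/9·log_2(1/9)]
H(X,Y) = 2.3774 bits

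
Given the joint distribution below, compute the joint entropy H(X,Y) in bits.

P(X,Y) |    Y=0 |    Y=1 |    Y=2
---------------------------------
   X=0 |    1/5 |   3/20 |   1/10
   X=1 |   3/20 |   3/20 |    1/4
2.5282 bits

Joint entropy is H(X,Y) = -Σ_{x,y} p(x,y) log p(x,y).

Summing over all non-zero entries:
H(X,Y) = -[1/5·log_2(1/5) + 3/20·log_2(3/20) + 1/10·log_2(1/10) + 3/20·log_2(3/20) + 3/20·log_2(3/20) + 1/4·log_2(1/4)]
H(X,Y) = 2.5282 bits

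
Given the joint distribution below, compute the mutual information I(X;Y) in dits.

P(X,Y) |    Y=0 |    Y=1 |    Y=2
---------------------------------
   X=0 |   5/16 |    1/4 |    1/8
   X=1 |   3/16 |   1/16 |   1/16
0.0063 dits

Mutual information: I(X;Y) = H(X) + H(Y) - H(X,Y)

Marginals:
P(X) = (11/16, 5/16), H(X) = 0.2697 dits
P(Y) = (1/2, 5/16, 3/16), H(Y) = 0.4447 dits

Joint entropy: H(X,Y) = 0.7081 dits

I(X;Y) = 0.2697 + 0.4447 - 0.7081 = 0.0063 dits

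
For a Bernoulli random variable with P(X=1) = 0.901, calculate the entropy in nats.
0.3229 nats

The binary entropy function is:
H(p) = -p log(p) - (1-p) log(1-p)

H(0.901) = -0.901 × log_e(0.901) - 0.099 × log_e(0.099)
H(0.901) = 0.3229 nats

Note: Binary entropy is maximized at p=0.5 (H=1 bit) and minimized at p=0 or p=1 (H=0).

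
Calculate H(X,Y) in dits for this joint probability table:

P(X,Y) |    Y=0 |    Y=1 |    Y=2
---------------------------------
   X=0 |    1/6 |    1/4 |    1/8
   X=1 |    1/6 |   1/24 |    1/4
0.7308 dits

Joint entropy is H(X,Y) = -Σ_{x,y} p(x,y) log p(x,y).

Summing over all non-zero entries:
H(X,Y) = -[1/6·log_10(1/6) + 1/4·log_10(1/4) + 1/8·log_10(1/8) + 1/6·log_10(1/6) + 1/24·log_10(1/24) + 1/4·log_10(1/4)]
H(X,Y) = 0.7308 dits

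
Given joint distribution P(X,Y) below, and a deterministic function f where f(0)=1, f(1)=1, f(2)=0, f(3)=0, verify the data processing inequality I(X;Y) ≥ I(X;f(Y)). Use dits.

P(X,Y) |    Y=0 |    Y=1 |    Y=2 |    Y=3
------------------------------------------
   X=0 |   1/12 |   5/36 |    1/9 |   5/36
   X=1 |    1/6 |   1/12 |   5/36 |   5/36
I(X;Y) = 0.0092, I(X;f(Y)) = 0.0000, inequality holds: 0.0092 ≥ 0.0000

Data Processing Inequality: For any Markov chain X → Y → Z, we have I(X;Y) ≥ I(X;Z).

Here Z = f(Y) is a deterministic function of Y, forming X → Y → Z.

Original I(X;Y) = 0.0092 dits

After applying f:
P(X,Z) where Z=f(Y):
- P(X,Z=0) = P(X,Y=2) + P(X,Y=3)
- P(X,Z=1) = P(X,Y=0) + P(X,Y=1)

I(X;Z) = I(X;f(Y)) = 0.0000 dits

Verification: 0.0092 ≥ 0.0000 ✓

Information cannot be created by processing; the function f can only lose information about X.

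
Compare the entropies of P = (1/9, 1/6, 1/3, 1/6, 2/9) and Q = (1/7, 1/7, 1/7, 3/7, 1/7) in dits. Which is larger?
P

Computing entropies in dits:
H(P) = 0.6696
H(Q) = 0.6406

Distribution P has higher entropy.

Intuition: The distribution closer to uniform (more spread out) has higher entropy.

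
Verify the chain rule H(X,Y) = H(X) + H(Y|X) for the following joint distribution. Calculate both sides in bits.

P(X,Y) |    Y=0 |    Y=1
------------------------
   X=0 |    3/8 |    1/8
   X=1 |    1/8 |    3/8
H(X,Y) = 1.8113, H(X) = 1.0000, H(Y|X) = 0.8113 (all in bits)

Chain rule: H(X,Y) = H(X) + H(Y|X)

Left side — joint entropy directly:
H(X,Y) = -Σ p(x,y) log p(x,y) = 1.8113 bits

Right side — compute H(Y|X) from the conditional distributions:
P(X) = (1/2, 1/2), so H(X) = 1.0000 bits
H(Y|X) = Σ_x P(X=x) · H(Y|X=x):
  P(Y|X=0) = (3/4, 1/4), H(Y|X=0) = 0.8113, weight P(X=0) = 1/2
  P(Y|X=1) = (1/4, 3/4), H(Y|X=1) = 0.8113, weight P(X=1) = 1/2
H(Y|X) = 0.8113 bits

H(X) + H(Y|X) = 1.0000 + 0.8113 = 1.8113 bits

Both sides equal 1.8113 bits. ✓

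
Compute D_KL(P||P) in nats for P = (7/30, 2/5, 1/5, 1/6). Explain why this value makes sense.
0.0000 nats

KL divergence satisfies the Gibbs inequality: D_KL(P||Q) ≥ 0 for all distributions P, Q.

D_KL(P||Q) = Σ p(x) log(p(x)/q(x))
Each term is p(x) × log_e(p(x)/p(x)) = p(x) × log_e(1) = 0, so the sum is 0.
D_KL(P||Q) = 0.0000 nats

When P = Q, the KL divergence is exactly 0, as there is no 'divergence' between identical distributions.

This non-negativity is a fundamental property: relative entropy cannot be negative because it measures how different Q is from P.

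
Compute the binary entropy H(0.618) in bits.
0.9594 bits

The binary entropy function is:
H(p) = -p log(p) - (1-p) log(1-p)

H(0.618) = -0.618 × log_2(0.618) - 0.382 × log_2(0.382)
H(0.618) = 0.9594 bits

Note: Binary entropy is maximized at p=0.5 (H=1 bit) and minimized at p=0 or p=1 (H=0).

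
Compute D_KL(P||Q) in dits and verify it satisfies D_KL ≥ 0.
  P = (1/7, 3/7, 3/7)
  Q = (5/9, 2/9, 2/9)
0.1602 dits

KL divergence satisfies the Gibbs inequality: D_KL(P||Q) ≥ 0 for all distributions P, Q.

D_KL(P||Q) = Σ p(x) log(p(x)/q(x))
Term by term:
  x=0: 1/7 × log_10[(1/7)/(5/9)] = -0.0843
  x=1: 3/7 × log_10[(3/7)/(2/9)] = 0.1222
  x=2: 3/7 × log_10[(3/7)/(2/9)] = 0.1222
D_KL(P||Q) = 0.1602 dits

D_KL(P||Q) = 0.1602 ≥ 0 ✓

This non-negativity is a fundamental property: relative entropy cannot be negative because it measures how different Q is from P.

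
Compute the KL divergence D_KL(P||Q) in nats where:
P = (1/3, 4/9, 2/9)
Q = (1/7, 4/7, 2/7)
0.1149 nats

KL divergence: D_KL(P||Q) = Σ p(x) log(p(x)/q(x))

Computing term by term:
  x=0: 1/3 × log_e[(1/3)/(1/7)] = 1/3 × 0.8473 = 0.2824
  x=1: 4/9 × log_e[(4/9)/(4/7)] = 4/9 × -0.2513 = -0.1117
  x=2: 2/9 × log_e[(2/9)/(2/7)] = 2/9 × -0.2513 = -0.0558

D_KL(P||Q) = 0.1149 nats

Note: KL divergence is always non-negative and equals 0 iff P = Q.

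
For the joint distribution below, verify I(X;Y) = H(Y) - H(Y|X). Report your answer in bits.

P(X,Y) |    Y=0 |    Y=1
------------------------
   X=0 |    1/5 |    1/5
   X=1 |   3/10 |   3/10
I(X;Y) = 0.0000 bits

Mutual information has multiple equivalent forms:
- I(X;Y) = H(X) - H(X|Y)
- I(X;Y) = H(Y) - H(Y|X)
- I(X;Y) = H(X) + H(Y) - H(X,Y)

Computing all quantities:
H(X) = 0.9710, H(Y) = 1.0000, H(X,Y) = 1.9710
H(X|Y) = 0.9710, H(Y|X) = 1.0000

Verification:
H(X) - H(X|Y) = 0.9710 - 0.9710 = 0.0000
H(Y) - H(Y|X) = 1.0000 - 1.0000 = 0.0000
H(X) + H(Y) - H(X,Y) = 0.9710 + 1.0000 - 1.9710 = 0.0000

All forms give I(X;Y) = 0.0000 bits. ✓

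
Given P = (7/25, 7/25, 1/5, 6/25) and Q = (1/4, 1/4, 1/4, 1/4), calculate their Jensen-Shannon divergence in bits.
0.0033 bits

Jensen-Shannon divergence is:
JSD(P||Q) = 0.5 × D_KL(P||M) + 0.5 × D_KL(Q||M)
where M = 0.5 × (P + Q) is the mixture distribution.

M = 0.5 × (7/25, 7/25, 1/5, 6/25) + 0.5 × (1/4, 1/4, 1/4, 1/4) = (0.265, 0.265, 9/40, 0.245)

D_KL(P||M) = 0.0034 bits
D_KL(Q||M) = 0.0033 bits

JSD(P||Q) = 0.5 × 0.0034 + 0.5 × 0.0033 = 0.0033 bits

Unlike KL divergence, JSD is symmetric and bounded: 0 ≤ JSD ≤ log(2).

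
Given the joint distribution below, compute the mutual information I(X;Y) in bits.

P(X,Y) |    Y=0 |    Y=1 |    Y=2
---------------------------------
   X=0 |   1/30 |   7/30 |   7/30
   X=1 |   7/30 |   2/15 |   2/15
0.1616 bits

Mutual information: I(X;Y) = H(X) + H(Y) - H(X,Y)

Marginals:
P(X) = (1/2, 1/2), H(X) = 1.0000 bits
P(Y) = (4/15, 11/30, 11/30), H(Y) = 1.5700 bits

Joint entropy: H(X,Y) = 2.4084 bits

I(X;Y) = 1.0000 + 1.5700 - 2.4084 = 0.1616 bits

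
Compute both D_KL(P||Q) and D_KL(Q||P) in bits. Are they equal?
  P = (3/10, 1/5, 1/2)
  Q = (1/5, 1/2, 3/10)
D_KL(P||Q) = 0.2796, D_KL(Q||P) = 0.3229

KL divergence is not symmetric: D_KL(P||Q) ≠ D_KL(Q||P) in general.

D_KL(P||Q) = 0.2796 bits
D_KL(Q||P) = 0.3229 bits

No, they are not equal!

This asymmetry is why KL divergence is not a true distance metric.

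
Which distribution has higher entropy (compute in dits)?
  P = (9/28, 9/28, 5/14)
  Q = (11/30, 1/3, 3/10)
P

Computing entropies in dits:
H(P) = 0.4766
H(Q) = 0.4757

Distribution P has higher entropy.

Intuition: The distribution closer to uniform (more spread out) has higher entropy.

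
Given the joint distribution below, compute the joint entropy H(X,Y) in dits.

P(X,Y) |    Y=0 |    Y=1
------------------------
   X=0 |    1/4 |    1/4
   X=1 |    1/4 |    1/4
0.6021 dits

Joint entropy is H(X,Y) = -Σ_{x,y} p(x,y) log p(x,y).

Summing over all non-zero entries:
H(X,Y) = -[1/4·log_10(1/4) + 1/4·log_10(1/4) + 1/4·log_10(1/4) + 1/4·log_10(1/4)]
H(X,Y) = 0.6021 dits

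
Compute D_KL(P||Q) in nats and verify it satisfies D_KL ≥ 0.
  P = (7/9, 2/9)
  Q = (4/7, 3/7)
0.0938 nats

KL divergence satisfies the Gibbs inequality: D_KL(P||Q) ≥ 0 for all distributions P, Q.

D_KL(P||Q) = Σ p(x) log(p(x)/q(x))
Term by term:
  x=0: 7/9 × log_e[(7/9)/(4/7)] = 0.2398
  x=1: 2/9 × log_e[(2/9)/(3/7)] = -0.1460
D_KL(P||Q) = 0.0938 nats

D_KL(P||Q) = 0.0938 ≥ 0 ✓

This non-negativity is a fundamental property: relative entropy cannot be negative because it measures how different Q is from P.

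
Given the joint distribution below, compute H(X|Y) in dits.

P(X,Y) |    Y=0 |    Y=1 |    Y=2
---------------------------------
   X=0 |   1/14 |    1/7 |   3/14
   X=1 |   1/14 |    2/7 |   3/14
0.2905 dits

Using the chain rule: H(X|Y) = H(X,Y) - H(Y)

First, compute H(X,Y) = 0.7266 dits

Marginal P(Y) = (1/7, 3/7, 3/7)
H(Y) = 0.4361 dits

H(X|Y) = H(X,Y) - H(Y) = 0.7266 - 0.4361 = 0.2905 dits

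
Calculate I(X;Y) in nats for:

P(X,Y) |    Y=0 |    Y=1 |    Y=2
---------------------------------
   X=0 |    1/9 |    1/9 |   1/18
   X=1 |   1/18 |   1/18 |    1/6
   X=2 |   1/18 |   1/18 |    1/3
0.1111 nats

Mutual information: I(X;Y) = H(X) + H(Y) - H(X,Y)

Marginals:
P(X) = (5/18, 5/18, 4/9), H(X) = 1.0720 nats
P(Y) = (2/9, 2/9, 5/9), H(Y) = 0.9950 nats

Joint entropy: H(X,Y) = 1.9560 nats

I(X;Y) = 1.0720 + 0.9950 - 1.9560 = 0.1111 nats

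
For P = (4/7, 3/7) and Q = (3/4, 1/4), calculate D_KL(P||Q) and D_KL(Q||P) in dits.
D_KL(P||Q) = 0.0328, D_KL(Q||P) = 0.0301

KL divergence is not symmetric: D_KL(P||Q) ≠ D_KL(Q||P) in general.

D_KL(P||Q) = 0.0328 dits
D_KL(Q||P) = 0.0301 dits

No, they are not equal!

This asymmetry is why KL divergence is not a true distance metric.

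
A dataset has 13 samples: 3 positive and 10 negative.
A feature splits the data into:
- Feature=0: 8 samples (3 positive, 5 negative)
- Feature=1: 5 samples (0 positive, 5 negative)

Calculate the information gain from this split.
0.1920 bits

Information Gain = H(Y) - H(Y|Feature)

Before split:
P(positive) = 3/13 = 0.2308
H(Y) = 0.7793 bits

After split:
Feature=0: H = 0.9544 bits (weight = 8/13)
Feature=1: H = 0.0000 bits (weight = 5/13)
H(Y|Feature) = (8/13)×0.9544 + (5/13)×0.0000 = 0.5873 bits

Information Gain = 0.7793 - 0.5873 = 0.1920 bits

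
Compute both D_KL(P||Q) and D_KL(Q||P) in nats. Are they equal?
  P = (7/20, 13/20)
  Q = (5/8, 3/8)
D_KL(P||Q) = 0.1546, D_KL(Q||P) = 0.1561

KL divergence is not symmetric: D_KL(P||Q) ≠ D_KL(Q||P) in general.

D_KL(P||Q) = 0.1546 nats
D_KL(Q||P) = 0.1561 nats

No, they are not equal!

This asymmetry is why KL divergence is not a true distance metric.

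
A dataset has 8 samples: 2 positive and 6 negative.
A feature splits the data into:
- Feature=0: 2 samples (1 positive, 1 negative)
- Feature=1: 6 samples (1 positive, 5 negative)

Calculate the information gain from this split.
0.0738 bits

Information Gain = H(Y) - H(Y|Feature)

Before split:
P(positive) = 2/8 = 0.2500
H(Y) = 0.8113 bits

After split:
Feature=0: H = 1.0000 bits (weight = 2/8)
Feature=1: H = 0.6500 bits (weight = 6/8)
H(Y|Feature) = (2/8)×1.0000 + (6/8)×0.6500 = 0.7375 bits

Information Gain = 0.8113 - 0.7375 = 0.0738 bits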